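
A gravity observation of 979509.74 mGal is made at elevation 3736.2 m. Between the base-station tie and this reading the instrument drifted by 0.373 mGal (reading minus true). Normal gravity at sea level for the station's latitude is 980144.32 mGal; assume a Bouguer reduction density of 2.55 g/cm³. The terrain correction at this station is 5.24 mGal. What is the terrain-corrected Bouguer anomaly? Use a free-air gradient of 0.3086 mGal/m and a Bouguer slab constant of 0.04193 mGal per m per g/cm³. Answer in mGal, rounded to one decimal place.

Drift-corrected reading = 979509.74 − (0.373) = 979509.367 mGal
Free-air correction = 0.3086 × 3736.2 = 1152.99 mGal
Free-air anomaly = 979509.367 − 980144.32 + (1152.99) = 518.037 mGal
Bouguer slab correction = 0.04193 × 2.55 × 3736.2 = 399.48 mGal
Simple Bouguer anomaly = 518.037 − (399.48) = 118.557 mGal
Complete Bouguer anomaly = 118.557 + 5.24 = 123.797 mGal

123.8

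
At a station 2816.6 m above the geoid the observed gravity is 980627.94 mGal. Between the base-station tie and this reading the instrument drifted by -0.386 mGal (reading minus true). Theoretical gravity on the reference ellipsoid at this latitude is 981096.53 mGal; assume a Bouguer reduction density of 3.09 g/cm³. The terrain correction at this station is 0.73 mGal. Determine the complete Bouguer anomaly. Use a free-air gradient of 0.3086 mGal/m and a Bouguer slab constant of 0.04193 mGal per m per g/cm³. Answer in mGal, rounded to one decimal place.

Drift-corrected reading = 980627.94 − (-0.386) = 980628.326 mGal
Free-air correction = 0.3086 × 2816.6 = 869.20 mGal
Free-air anomaly = 980628.326 − 981096.53 + (869.20) = 400.996 mGal
Bouguer slab correction = 0.04193 × 3.09 × 2816.6 = 364.93 mGal
Simple Bouguer anomaly = 400.996 − (364.93) = 36.066 mGal
Complete Bouguer anomaly = 36.066 + 0.73 = 36.796 mGal

36.8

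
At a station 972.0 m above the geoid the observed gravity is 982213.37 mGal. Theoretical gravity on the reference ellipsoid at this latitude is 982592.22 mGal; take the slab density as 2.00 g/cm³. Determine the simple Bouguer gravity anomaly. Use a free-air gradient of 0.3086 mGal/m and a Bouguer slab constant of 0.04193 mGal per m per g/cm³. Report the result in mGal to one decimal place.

-160.4

Free-air correction = 0.3086 × 972.0 = 299.96 mGal
Free-air anomaly = 982213.37 − 982592.22 + (299.96) = -78.89 mGal
Bouguer slab correction = 0.04193 × 2.00 × 972.0 = 81.51 mGal
Simple Bouguer anomaly = -78.89 − (81.51) = -160.40 mGal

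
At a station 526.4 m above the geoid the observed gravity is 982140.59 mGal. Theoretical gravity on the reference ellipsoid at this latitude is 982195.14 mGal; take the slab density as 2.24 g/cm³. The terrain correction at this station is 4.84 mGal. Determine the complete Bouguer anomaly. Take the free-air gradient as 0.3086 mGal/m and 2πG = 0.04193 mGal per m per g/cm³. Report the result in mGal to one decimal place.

Free-air correction = 0.3086 × 526.4 = 162.45 mGal
Free-air anomaly = 982140.59 − 982195.14 + (162.45) = 107.90 mGal
Bouguer slab correction = 0.04193 × 2.24 × 526.4 = 49.44 mGal
Simple Bouguer anomaly = 107.90 − (49.44) = 58.46 mGal
Complete Bouguer anomaly = 58.46 + 4.84 = 63.30 mGal

63.3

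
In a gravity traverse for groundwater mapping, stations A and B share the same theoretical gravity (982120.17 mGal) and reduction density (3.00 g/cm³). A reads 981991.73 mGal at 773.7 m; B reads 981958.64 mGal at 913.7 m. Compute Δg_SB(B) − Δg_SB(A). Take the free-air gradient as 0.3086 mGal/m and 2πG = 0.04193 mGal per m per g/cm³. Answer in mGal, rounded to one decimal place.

Δg_SB(A) = 981991.73 − 982120.17 + 0.3086×773.7 − 0.04193×3.00×773.7 = 13.00 mGal
Δg_SB(B) = 981958.64 − 982120.17 + 0.3086×913.7 − 0.04193×3.00×913.7 = 5.50 mGal
Difference = 5.50 − (13.00) = -7.50 mGal

-7.5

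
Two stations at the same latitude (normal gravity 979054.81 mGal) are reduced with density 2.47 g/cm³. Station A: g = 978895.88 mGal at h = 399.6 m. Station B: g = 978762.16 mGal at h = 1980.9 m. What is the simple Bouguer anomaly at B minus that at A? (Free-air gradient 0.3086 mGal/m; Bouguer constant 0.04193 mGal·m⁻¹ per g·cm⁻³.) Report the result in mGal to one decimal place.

190.5

Δg_SB(A) = 978895.88 − 979054.81 + 0.3086×399.6 − 0.04193×2.47×399.6 = -77.00 mGal
Δg_SB(B) = 978762.16 − 979054.81 + 0.3086×1980.9 − 0.04193×2.47×1980.9 = 113.50 mGal
Difference = 113.50 − (-77.00) = 190.50 mGal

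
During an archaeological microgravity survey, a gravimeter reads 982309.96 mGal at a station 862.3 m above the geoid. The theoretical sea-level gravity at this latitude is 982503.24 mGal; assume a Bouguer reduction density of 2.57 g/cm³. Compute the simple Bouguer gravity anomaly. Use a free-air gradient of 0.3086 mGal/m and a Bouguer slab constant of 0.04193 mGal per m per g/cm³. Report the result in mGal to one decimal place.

-20.1

Free-air correction = 0.3086 × 862.3 = 266.11 mGal
Free-air anomaly = 982309.96 − 982503.24 + (266.11) = 72.83 mGal
Bouguer slab correction = 0.04193 × 2.57 × 862.3 = 92.92 mGal
Simple Bouguer anomaly = 72.83 − (92.92) = -20.09 mGal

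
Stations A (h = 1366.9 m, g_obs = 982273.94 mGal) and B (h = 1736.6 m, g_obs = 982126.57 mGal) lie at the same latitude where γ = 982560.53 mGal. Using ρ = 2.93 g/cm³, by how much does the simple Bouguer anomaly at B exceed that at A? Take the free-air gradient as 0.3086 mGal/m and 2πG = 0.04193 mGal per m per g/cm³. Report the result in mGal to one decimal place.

Δg_SB(A) = 982273.94 − 982560.53 + 0.3086×1366.9 − 0.04193×2.93×1366.9 = -32.70 mGal
Δg_SB(B) = 982126.57 − 982560.53 + 0.3086×1736.6 − 0.04193×2.93×1736.6 = -111.40 mGal
Difference = -111.40 − (-32.70) = -78.70 mGal

-78.7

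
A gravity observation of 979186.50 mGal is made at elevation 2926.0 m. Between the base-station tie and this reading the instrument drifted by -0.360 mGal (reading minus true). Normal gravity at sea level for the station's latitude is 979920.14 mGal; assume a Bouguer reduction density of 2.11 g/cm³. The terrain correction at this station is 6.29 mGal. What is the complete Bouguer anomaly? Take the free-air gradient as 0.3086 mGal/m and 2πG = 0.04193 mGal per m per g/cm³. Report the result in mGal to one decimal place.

Drift-corrected reading = 979186.50 − (-0.360) = 979186.860 mGal
Free-air correction = 0.3086 × 2926.0 = 902.96 mGal
Free-air anomaly = 979186.860 − 979920.14 + (902.96) = 169.680 mGal
Bouguer slab correction = 0.04193 × 2.11 × 2926.0 = 258.87 mGal
Simple Bouguer anomaly = 169.680 − (258.87) = -89.190 mGal
Complete Bouguer anomaly = -89.190 + 6.29 = -82.900 mGal

-82.9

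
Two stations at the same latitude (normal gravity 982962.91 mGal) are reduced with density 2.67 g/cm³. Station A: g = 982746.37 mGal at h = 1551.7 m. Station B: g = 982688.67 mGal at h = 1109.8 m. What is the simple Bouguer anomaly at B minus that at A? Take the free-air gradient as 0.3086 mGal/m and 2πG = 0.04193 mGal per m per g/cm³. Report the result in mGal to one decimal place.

-144.6

Δg_SB(A) = 982746.37 − 982962.91 + 0.3086×1551.7 − 0.04193×2.67×1551.7 = 88.60 mGal
Δg_SB(B) = 982688.67 − 982962.91 + 0.3086×1109.8 − 0.04193×2.67×1109.8 = -56.00 mGal
Difference = -56.00 − (88.60) = -144.60 mGal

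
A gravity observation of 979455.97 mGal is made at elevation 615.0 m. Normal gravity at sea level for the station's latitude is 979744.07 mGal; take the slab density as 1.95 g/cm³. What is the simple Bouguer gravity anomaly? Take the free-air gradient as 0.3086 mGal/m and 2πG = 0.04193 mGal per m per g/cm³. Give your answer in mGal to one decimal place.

Free-air correction = 0.3086 × 615.0 = 189.79 mGal
Free-air anomaly = 979455.97 − 979744.07 + (189.79) = -98.31 mGal
Bouguer slab correction = 0.04193 × 1.95 × 615.0 = 50.28 mGal
Simple Bouguer anomaly = -98.31 − (50.28) = -148.59 mGal

-148.6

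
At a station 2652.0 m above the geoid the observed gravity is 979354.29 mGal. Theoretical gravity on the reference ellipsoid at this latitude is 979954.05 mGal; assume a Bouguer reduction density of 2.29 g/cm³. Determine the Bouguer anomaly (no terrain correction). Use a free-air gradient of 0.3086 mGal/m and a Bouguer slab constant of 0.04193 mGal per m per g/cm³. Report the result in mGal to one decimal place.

-36.0

Free-air correction = 0.3086 × 2652.0 = 818.41 mGal
Free-air anomaly = 979354.29 − 979954.05 + (818.41) = 218.65 mGal
Bouguer slab correction = 0.04193 × 2.29 × 2652.0 = 254.64 mGal
Simple Bouguer anomaly = 218.65 − (254.64) = -35.99 mGal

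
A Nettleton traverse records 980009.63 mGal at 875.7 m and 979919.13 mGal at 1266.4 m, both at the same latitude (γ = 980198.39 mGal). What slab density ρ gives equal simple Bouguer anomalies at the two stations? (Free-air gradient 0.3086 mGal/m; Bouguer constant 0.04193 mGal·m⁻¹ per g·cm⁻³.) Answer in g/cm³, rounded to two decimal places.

Δg_obs = 979919.13 − 980009.63 = -90.50 mGal over Δh = 1266.4 − 875.7 = 390.7 m
Equal Bouguer anomalies ⇒ Δg_obs + (0.3086 − 0.04193ρ)·Δh = 0
0.3086 − 0.04193ρ = −Δg_obs/Δh = 0.23164
ρ = (0.3086 − 0.23164) / 0.04193 = 1.84 g/cm³

1.84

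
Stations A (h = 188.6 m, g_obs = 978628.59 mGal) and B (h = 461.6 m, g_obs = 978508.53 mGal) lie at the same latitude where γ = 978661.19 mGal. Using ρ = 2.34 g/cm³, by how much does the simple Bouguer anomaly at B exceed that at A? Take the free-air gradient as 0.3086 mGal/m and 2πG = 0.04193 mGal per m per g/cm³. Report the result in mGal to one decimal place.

Δg_SB(A) = 978628.59 − 978661.19 + 0.3086×188.6 − 0.04193×2.34×188.6 = 7.10 mGal
Δg_SB(B) = 978508.53 − 978661.19 + 0.3086×461.6 − 0.04193×2.34×461.6 = -55.50 mGal
Difference = -55.50 − (7.10) = -62.60 mGal

-62.6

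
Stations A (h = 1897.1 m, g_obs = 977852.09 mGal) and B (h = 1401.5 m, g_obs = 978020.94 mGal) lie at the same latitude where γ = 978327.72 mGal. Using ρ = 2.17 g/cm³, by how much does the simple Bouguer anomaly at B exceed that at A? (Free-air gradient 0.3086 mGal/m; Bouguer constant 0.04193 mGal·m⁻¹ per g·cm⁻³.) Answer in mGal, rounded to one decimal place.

Δg_SB(A) = 977852.09 − 978327.72 + 0.3086×1897.1 − 0.04193×2.17×1897.1 = -62.80 mGal
Δg_SB(B) = 978020.94 − 978327.72 + 0.3086×1401.5 − 0.04193×2.17×1401.5 = -1.80 mGal
Difference = -1.80 − (-62.80) = 61.00 mGal

61.0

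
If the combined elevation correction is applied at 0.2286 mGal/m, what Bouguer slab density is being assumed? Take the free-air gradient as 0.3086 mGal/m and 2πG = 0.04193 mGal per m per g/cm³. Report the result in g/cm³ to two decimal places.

1.91

0.2286 = 0.3086 − 0.04193 × ρ
ρ = (0.3086 − 0.2286) / 0.04193 = 1.91 g/cm³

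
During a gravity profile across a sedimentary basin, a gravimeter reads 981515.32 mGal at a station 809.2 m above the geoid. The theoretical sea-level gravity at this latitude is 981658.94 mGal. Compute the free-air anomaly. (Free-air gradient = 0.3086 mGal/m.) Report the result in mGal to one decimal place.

106.1

Free-air correction = 0.3086 × 809.2 = 249.72 mGal
Free-air anomaly = 981515.32 − 981658.94 + (249.72) = 106.10 mGal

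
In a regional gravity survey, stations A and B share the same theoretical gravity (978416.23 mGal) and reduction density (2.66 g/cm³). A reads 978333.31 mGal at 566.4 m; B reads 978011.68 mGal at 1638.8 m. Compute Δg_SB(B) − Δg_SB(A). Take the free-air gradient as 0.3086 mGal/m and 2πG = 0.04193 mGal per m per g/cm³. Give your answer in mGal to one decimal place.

Δg_SB(A) = 978333.31 − 978416.23 + 0.3086×566.4 − 0.04193×2.66×566.4 = 28.70 mGal
Δg_SB(B) = 978011.68 − 978416.23 + 0.3086×1638.8 − 0.04193×2.66×1638.8 = -81.60 mGal
Difference = -81.60 − (28.70) = -110.30 mGal

-110.3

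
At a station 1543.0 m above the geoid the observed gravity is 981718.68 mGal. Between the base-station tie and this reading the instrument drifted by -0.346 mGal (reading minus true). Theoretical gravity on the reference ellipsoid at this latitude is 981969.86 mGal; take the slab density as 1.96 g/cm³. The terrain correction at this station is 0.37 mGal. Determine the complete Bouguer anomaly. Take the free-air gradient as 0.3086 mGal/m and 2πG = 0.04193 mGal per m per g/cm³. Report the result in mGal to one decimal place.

98.9

Drift-corrected reading = 981718.68 − (-0.346) = 981719.026 mGal
Free-air correction = 0.3086 × 1543.0 = 476.17 mGal
Free-air anomaly = 981719.026 − 981969.86 + (476.17) = 225.336 mGal
Bouguer slab correction = 0.04193 × 1.96 × 1543.0 = 126.81 mGal
Simple Bouguer anomaly = 225.336 − (126.81) = 98.526 mGal
Complete Bouguer anomaly = 98.526 + 0.37 = 98.896 mGal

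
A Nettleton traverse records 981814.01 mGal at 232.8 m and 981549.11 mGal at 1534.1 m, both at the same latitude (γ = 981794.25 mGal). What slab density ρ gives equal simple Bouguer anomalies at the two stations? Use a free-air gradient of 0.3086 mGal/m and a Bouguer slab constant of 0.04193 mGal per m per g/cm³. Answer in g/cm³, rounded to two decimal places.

Δg_obs = 981549.11 − 981814.01 = -264.90 mGal over Δh = 1534.1 − 232.8 = 1301.3 m
Equal Bouguer anomalies ⇒ Δg_obs + (0.3086 − 0.04193ρ)·Δh = 0
0.3086 − 0.04193ρ = −Δg_obs/Δh = 0.20357
ρ = (0.3086 − 0.20357) / 0.04193 = 2.50 g/cm³

2.50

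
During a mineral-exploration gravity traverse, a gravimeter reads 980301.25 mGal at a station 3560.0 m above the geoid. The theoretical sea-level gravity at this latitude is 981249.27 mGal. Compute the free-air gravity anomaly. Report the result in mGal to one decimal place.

150.6

Free-air correction = 0.3086 × 3560.0 = 1098.62 mGal
Free-air anomaly = 980301.25 − 981249.27 + (1098.62) = 150.60 mGal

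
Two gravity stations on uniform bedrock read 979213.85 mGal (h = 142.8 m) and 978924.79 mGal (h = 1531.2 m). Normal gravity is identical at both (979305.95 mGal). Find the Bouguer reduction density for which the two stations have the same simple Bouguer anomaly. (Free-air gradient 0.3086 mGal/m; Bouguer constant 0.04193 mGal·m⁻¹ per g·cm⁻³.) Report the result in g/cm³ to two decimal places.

Δg_obs = 978924.79 − 979213.85 = -289.06 mGal over Δh = 1531.2 − 142.8 = 1388.4 m
Equal Bouguer anomalies ⇒ Δg_obs + (0.3086 − 0.04193ρ)·Δh = 0
0.3086 − 0.04193ρ = −Δg_obs/Δh = 0.20820
ρ = (0.3086 − 0.20820) / 0.04193 = 2.39 g/cm³

2.39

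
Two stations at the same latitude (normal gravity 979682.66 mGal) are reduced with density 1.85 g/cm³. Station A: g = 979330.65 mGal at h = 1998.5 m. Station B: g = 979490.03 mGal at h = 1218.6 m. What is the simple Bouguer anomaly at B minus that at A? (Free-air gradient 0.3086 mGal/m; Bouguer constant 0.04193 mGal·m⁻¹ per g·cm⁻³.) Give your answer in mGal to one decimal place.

Δg_SB(A) = 979330.65 − 979682.66 + 0.3086×1998.5 − 0.04193×1.85×1998.5 = 109.70 mGal
Δg_SB(B) = 979490.03 − 979682.66 + 0.3086×1218.6 − 0.04193×1.85×1218.6 = 88.90 mGal
Difference = 88.90 − (109.70) = -20.80 mGal

-20.8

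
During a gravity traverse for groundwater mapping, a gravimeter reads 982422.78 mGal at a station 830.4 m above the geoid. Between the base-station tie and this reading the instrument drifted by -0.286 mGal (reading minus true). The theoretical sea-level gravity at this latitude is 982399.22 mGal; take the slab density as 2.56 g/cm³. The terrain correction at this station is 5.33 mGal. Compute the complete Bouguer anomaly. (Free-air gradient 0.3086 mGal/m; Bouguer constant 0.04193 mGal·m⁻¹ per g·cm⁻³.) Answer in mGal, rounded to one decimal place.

Drift-corrected reading = 982422.78 − (-0.286) = 982423.066 mGal
Free-air correction = 0.3086 × 830.4 = 256.26 mGal
Free-air anomaly = 982423.066 − 982399.22 + (256.26) = 280.106 mGal
Bouguer slab correction = 0.04193 × 2.56 × 830.4 = 89.14 mGal
Simple Bouguer anomaly = 280.106 − (89.14) = 190.966 mGal
Complete Bouguer anomaly = 190.966 + 5.33 = 196.296 mGal

196.3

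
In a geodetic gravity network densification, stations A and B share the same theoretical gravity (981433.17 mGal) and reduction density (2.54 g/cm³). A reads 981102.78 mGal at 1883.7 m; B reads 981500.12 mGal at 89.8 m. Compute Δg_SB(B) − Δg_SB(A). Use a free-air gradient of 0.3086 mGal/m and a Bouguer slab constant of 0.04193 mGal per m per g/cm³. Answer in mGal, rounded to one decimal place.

Δg_SB(A) = 981102.78 − 981433.17 + 0.3086×1883.7 − 0.04193×2.54×1883.7 = 50.30 mGal
Δg_SB(B) = 981500.12 − 981433.17 + 0.3086×89.8 − 0.04193×2.54×89.8 = 85.10 mGal
Difference = 85.10 − (50.30) = 34.80 mGal

34.8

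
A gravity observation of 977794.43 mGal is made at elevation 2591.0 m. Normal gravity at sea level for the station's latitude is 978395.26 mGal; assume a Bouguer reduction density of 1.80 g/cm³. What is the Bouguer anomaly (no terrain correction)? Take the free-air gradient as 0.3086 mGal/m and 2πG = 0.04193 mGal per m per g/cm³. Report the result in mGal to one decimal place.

Free-air correction = 0.3086 × 2591.0 = 799.58 mGal
Free-air anomaly = 977794.43 − 978395.26 + (799.58) = 198.75 mGal
Bouguer slab correction = 0.04193 × 1.80 × 2591.0 = 195.55 mGal
Simple Bouguer anomaly = 198.75 − (195.55) = 3.20 mGal

3.2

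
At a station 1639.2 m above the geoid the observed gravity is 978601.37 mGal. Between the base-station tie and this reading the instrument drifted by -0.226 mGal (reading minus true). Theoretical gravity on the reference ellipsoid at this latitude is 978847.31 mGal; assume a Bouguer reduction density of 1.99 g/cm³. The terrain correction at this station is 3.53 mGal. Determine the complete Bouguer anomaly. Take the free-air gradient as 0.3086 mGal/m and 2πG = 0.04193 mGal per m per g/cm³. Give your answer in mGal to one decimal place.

Drift-corrected reading = 978601.37 − (-0.226) = 978601.596 mGal
Free-air correction = 0.3086 × 1639.2 = 505.86 mGal
Free-air anomaly = 978601.596 − 978847.31 + (505.86) = 260.146 mGal
Bouguer slab correction = 0.04193 × 1.99 × 1639.2 = 136.78 mGal
Simple Bouguer anomaly = 260.146 − (136.78) = 123.366 mGal
Complete Bouguer anomaly = 123.366 + 3.53 = 126.896 mGal

126.9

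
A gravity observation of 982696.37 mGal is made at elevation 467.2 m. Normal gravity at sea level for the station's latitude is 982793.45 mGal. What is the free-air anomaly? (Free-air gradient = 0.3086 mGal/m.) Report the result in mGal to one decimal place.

Free-air correction = 0.3086 × 467.2 = 144.18 mGal
Free-air anomaly = 982696.37 − 982793.45 + (144.18) = 47.10 mGal

47.1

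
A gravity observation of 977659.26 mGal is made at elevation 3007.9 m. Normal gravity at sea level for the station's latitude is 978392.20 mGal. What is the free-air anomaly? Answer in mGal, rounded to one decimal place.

Free-air correction = 0.3086 × 3007.9 = 928.24 mGal
Free-air anomaly = 977659.26 − 978392.20 + (928.24) = 195.30 mGal

195.3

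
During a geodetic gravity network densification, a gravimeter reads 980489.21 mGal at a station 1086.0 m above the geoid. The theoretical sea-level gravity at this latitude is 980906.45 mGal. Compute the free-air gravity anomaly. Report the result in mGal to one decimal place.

Free-air correction = 0.3086 × 1086.0 = 335.14 mGal
Free-air anomaly = 980489.21 − 980906.45 + (335.14) = -82.10 mGal

-82.1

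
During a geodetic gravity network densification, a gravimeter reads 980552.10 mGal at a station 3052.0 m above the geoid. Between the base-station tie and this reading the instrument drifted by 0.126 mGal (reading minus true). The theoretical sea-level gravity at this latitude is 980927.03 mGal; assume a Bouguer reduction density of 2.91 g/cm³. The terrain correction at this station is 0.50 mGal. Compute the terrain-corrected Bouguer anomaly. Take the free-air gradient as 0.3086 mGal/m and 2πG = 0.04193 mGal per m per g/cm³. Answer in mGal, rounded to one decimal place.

194.9

Drift-corrected reading = 980552.10 − (0.126) = 980551.974 mGal
Free-air correction = 0.3086 × 3052.0 = 941.85 mGal
Free-air anomaly = 980551.974 − 980927.03 + (941.85) = 566.794 mGal
Bouguer slab correction = 0.04193 × 2.91 × 3052.0 = 372.39 mGal
Simple Bouguer anomaly = 566.794 − (372.39) = 194.404 mGal
Complete Bouguer anomaly = 194.404 + 0.50 = 194.904 mGal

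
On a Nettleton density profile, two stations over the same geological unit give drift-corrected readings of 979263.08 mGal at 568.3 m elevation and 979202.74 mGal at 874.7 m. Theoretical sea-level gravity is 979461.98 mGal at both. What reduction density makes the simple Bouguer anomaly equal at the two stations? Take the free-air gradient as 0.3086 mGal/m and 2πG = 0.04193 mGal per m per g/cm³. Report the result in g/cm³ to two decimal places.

2.66

Δg_obs = 979202.74 − 979263.08 = -60.34 mGal over Δh = 874.7 − 568.3 = 306.4 m
Equal Bouguer anomalies ⇒ Δg_obs + (0.3086 − 0.04193ρ)·Δh = 0
0.3086 − 0.04193ρ = −Δg_obs/Δh = 0.19693
ρ = (0.3086 − 0.19693) / 0.04193 = 2.66 g/cm³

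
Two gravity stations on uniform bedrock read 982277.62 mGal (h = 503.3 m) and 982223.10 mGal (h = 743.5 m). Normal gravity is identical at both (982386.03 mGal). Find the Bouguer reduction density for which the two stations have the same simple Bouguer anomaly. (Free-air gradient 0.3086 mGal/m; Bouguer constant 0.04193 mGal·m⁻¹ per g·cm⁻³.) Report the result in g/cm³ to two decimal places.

1.95

Δg_obs = 982223.10 − 982277.62 = -54.52 mGal over Δh = 743.5 − 503.3 = 240.2 m
Equal Bouguer anomalies ⇒ Δg_obs + (0.3086 − 0.04193ρ)·Δh = 0
0.3086 − 0.04193ρ = −Δg_obs/Δh = 0.22698
ρ = (0.3086 − 0.22698) / 0.04193 = 1.95 g/cm³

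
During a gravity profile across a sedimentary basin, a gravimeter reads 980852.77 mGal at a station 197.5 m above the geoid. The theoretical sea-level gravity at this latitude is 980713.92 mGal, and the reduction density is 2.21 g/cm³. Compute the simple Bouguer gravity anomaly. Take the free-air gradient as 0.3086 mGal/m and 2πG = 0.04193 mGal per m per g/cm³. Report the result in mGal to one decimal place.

181.5

Free-air correction = 0.3086 × 197.5 = 60.95 mGal
Free-air anomaly = 980852.77 − 980713.92 + (60.95) = 199.80 mGal
Bouguer slab correction = 0.04193 × 2.21 × 197.5 = 18.30 mGal
Simple Bouguer anomaly = 199.80 − (18.30) = 181.50 mGal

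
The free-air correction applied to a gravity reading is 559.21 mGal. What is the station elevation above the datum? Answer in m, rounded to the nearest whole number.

h = 559.21 / 0.3086 = 1812.09 m

1812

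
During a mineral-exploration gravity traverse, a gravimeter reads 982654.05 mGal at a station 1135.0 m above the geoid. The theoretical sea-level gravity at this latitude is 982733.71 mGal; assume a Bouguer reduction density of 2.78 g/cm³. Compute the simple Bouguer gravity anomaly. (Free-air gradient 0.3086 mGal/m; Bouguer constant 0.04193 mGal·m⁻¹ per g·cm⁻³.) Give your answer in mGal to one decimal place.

Free-air correction = 0.3086 × 1135.0 = 350.26 mGal
Free-air anomaly = 982654.05 − 982733.71 + (350.26) = 270.60 mGal
Bouguer slab correction = 0.04193 × 2.78 × 1135.0 = 132.30 mGal
Simple Bouguer anomaly = 270.60 − (132.30) = 138.30 mGal

138.3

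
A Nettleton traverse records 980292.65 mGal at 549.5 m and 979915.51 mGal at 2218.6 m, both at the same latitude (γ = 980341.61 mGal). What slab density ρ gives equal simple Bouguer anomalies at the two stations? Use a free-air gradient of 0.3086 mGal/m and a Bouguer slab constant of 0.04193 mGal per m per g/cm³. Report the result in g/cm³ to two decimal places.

1.97

Δg_obs = 979915.51 − 980292.65 = -377.14 mGal over Δh = 2218.6 − 549.5 = 1669.1 m
Equal Bouguer anomalies ⇒ Δg_obs + (0.3086 − 0.04193ρ)·Δh = 0
0.3086 − 0.04193ρ = −Δg_obs/Δh = 0.22595
ρ = (0.3086 − 0.22595) / 0.04193 = 1.97 g/cm³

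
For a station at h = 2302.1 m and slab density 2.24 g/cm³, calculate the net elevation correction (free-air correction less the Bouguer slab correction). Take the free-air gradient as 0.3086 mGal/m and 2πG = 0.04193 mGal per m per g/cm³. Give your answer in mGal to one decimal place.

494.2

Combined gradient = 0.3086 − 0.04193 × 2.24 = 0.2146768 mGal/m
Combined elevation correction = 0.2146768 × 2302.1 = 494.2 mGal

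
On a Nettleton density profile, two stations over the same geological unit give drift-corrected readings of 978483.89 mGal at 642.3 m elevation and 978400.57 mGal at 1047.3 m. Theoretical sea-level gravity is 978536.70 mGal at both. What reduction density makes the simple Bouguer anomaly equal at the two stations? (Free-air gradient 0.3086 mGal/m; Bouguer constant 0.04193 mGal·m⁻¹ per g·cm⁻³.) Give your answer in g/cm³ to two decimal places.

2.45

Δg_obs = 978400.57 − 978483.89 = -83.32 mGal over Δh = 1047.3 − 642.3 = 405.0 m
Equal Bouguer anomalies ⇒ Δg_obs + (0.3086 − 0.04193ρ)·Δh = 0
0.3086 − 0.04193ρ = −Δg_obs/Δh = 0.20573
ρ = (0.3086 − 0.20573) / 0.04193 = 2.45 g/cm³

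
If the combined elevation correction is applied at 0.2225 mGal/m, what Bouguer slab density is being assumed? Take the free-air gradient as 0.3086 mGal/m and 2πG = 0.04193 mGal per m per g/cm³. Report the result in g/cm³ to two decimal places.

2.05

0.2225 = 0.3086 − 0.04193 × ρ
ρ = (0.3086 − 0.2225) / 0.04193 = 2.05 g/cm³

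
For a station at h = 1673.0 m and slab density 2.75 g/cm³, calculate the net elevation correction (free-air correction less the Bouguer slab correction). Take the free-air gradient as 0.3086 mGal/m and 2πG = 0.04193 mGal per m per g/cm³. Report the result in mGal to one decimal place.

Combined gradient = 0.3086 − 0.04193 × 2.75 = 0.1932925 mGal/m
Combined elevation correction = 0.1932925 × 1673.0 = 323.4 mGal

323.4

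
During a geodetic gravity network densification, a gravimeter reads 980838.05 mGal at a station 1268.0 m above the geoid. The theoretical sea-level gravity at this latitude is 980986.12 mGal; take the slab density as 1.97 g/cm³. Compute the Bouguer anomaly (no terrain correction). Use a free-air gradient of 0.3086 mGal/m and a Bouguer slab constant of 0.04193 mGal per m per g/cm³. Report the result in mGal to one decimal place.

Free-air correction = 0.3086 × 1268.0 = 391.30 mGal
Free-air anomaly = 980838.05 − 980986.12 + (391.30) = 243.23 mGal
Bouguer slab correction = 0.04193 × 1.97 × 1268.0 = 104.74 mGal
Simple Bouguer anomaly = 243.23 − (104.74) = 138.49 mGal

138.5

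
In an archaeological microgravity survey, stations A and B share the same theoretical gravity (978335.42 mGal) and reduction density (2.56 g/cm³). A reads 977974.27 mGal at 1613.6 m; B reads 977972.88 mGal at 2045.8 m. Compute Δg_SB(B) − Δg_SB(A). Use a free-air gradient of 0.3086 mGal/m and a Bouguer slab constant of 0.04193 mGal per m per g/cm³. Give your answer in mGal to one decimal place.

85.6

Δg_SB(A) = 977974.27 − 978335.42 + 0.3086×1613.6 − 0.04193×2.56×1613.6 = -36.40 mGal
Δg_SB(B) = 977972.88 − 978335.42 + 0.3086×2045.8 − 0.04193×2.56×2045.8 = 49.20 mGal
Difference = 49.20 − (-36.40) = 85.60 mGal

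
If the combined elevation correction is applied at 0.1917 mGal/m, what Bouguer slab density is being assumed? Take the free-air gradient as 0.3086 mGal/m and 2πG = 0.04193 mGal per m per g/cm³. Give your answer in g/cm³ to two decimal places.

2.79

0.1917 = 0.3086 − 0.04193 × ρ
ρ = (0.3086 − 0.1917) / 0.04193 = 2.79 g/cm³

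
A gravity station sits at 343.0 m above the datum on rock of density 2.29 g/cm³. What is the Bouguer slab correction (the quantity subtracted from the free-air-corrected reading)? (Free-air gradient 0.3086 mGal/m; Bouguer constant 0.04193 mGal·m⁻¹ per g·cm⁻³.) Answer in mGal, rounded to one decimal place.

32.9

Bouguer slab correction = 0.04193 × 2.29 × 343.0 = 32.9 mGal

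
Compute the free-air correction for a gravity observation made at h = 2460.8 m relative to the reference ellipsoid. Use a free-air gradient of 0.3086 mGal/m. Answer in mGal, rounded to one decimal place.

759.4

Free-air correction = 0.3086 × 2460.8 = 759.4 mGal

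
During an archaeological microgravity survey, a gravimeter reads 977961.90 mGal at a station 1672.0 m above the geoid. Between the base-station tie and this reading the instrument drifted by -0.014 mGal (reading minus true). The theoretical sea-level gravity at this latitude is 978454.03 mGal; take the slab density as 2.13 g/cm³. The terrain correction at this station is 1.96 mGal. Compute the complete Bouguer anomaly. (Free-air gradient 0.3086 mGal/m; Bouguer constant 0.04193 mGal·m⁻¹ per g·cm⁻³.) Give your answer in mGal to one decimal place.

Drift-corrected reading = 977961.90 − (-0.014) = 977961.914 mGal
Free-air correction = 0.3086 × 1672.0 = 515.98 mGal
Free-air anomaly = 977961.914 − 978454.03 + (515.98) = 23.864 mGal
Bouguer slab correction = 0.04193 × 2.13 × 1672.0 = 149.33 mGal
Simple Bouguer anomaly = 23.864 − (149.33) = -125.466 mGal
Complete Bouguer anomaly = -125.466 + 1.96 = -123.506 mGal

-123.5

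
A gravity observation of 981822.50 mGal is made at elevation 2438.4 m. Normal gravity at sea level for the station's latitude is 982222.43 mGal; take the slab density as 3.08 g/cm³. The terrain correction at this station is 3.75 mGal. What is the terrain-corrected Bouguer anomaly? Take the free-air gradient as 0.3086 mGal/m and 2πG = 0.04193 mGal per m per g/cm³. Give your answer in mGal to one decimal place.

41.4

Free-air correction = 0.3086 × 2438.4 = 752.49 mGal
Free-air anomaly = 981822.50 − 982222.43 + (752.49) = 352.56 mGal
Bouguer slab correction = 0.04193 × 3.08 × 2438.4 = 314.91 mGal
Simple Bouguer anomaly = 352.56 − (314.91) = 37.65 mGal
Complete Bouguer anomaly = 37.65 + 3.75 = 41.40 mGal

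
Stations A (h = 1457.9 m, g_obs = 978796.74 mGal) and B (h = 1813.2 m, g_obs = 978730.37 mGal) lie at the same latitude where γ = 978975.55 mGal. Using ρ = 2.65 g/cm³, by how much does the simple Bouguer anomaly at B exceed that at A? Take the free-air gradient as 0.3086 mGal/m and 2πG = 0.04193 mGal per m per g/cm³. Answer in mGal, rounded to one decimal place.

3.8

Δg_SB(A) = 978796.74 − 978975.55 + 0.3086×1457.9 − 0.04193×2.65×1457.9 = 109.10 mGal
Δg_SB(B) = 978730.37 − 978975.55 + 0.3086×1813.2 − 0.04193×2.65×1813.2 = 112.90 mGal
Difference = 112.90 − (109.10) = 3.80 mGal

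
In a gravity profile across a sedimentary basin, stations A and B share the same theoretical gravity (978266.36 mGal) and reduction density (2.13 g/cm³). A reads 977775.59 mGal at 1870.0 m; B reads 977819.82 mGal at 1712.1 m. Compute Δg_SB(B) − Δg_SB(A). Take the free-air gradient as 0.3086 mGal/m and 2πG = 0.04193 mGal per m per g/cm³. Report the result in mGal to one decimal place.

Δg_SB(A) = 977775.59 − 978266.36 + 0.3086×1870.0 − 0.04193×2.13×1870.0 = -80.70 mGal
Δg_SB(B) = 977819.82 − 978266.36 + 0.3086×1712.1 − 0.04193×2.13×1712.1 = -71.10 mGal
Difference = -71.10 − (-80.70) = 9.60 mGal

9.6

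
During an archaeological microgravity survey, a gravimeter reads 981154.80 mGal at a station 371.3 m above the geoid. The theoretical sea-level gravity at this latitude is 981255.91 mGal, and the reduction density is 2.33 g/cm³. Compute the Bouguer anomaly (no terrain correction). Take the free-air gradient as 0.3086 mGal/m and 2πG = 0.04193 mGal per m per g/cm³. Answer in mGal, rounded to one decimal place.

-22.8

Free-air correction = 0.3086 × 371.3 = 114.58 mGal
Free-air anomaly = 981154.80 − 981255.91 + (114.58) = 13.47 mGal
Bouguer slab correction = 0.04193 × 2.33 × 371.3 = 36.27 mGal
Simple Bouguer anomaly = 13.47 − (36.27) = -22.80 mGal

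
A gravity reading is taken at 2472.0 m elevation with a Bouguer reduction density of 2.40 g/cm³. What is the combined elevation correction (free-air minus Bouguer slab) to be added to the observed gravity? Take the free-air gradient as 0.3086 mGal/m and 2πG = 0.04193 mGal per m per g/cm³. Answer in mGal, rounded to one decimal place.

514.1

Combined gradient = 0.3086 − 0.04193 × 2.40 = 0.2079680 mGal/m
Combined elevation correction = 0.2079680 × 2472.0 = 514.1 mGal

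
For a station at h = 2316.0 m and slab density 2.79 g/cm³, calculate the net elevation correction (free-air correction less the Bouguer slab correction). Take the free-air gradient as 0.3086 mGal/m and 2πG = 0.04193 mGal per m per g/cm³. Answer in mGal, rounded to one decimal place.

443.8

Combined gradient = 0.3086 − 0.04193 × 2.79 = 0.1916153 mGal/m
Combined elevation correction = 0.1916153 × 2316.0 = 443.8 mGal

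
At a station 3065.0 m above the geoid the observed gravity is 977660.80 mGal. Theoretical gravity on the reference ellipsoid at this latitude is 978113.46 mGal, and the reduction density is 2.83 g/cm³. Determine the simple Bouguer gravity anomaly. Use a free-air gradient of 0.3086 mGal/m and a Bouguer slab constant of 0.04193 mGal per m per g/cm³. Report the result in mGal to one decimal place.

Free-air correction = 0.3086 × 3065.0 = 945.86 mGal
Free-air anomaly = 977660.80 − 978113.46 + (945.86) = 493.20 mGal
Bouguer slab correction = 0.04193 × 2.83 × 3065.0 = 363.70 mGal
Simple Bouguer anomaly = 493.20 − (363.70) = 129.50 mGal

129.5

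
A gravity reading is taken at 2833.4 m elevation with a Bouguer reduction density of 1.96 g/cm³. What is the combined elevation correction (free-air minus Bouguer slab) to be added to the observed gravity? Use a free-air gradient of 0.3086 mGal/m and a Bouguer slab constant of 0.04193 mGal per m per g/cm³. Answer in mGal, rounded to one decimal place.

Combined gradient = 0.3086 − 0.04193 × 1.96 = 0.2264172 mGal/m
Combined elevation correction = 0.2264172 × 2833.4 = 641.5 mGal

641.5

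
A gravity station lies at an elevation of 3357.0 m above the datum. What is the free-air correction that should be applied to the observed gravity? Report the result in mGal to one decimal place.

1036.0

Free-air correction = 0.3086 × 3357.0 = 1036.0 mGal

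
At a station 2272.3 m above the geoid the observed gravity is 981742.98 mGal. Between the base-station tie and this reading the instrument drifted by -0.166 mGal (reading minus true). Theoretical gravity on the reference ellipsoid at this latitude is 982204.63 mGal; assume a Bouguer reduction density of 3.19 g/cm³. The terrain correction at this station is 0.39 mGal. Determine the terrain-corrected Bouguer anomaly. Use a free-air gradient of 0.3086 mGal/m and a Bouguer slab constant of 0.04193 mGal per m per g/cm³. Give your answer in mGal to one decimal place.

Drift-corrected reading = 981742.98 − (-0.166) = 981743.146 mGal
Free-air correction = 0.3086 × 2272.3 = 701.23 mGal
Free-air anomaly = 981743.146 − 982204.63 + (701.23) = 239.746 mGal
Bouguer slab correction = 0.04193 × 3.19 × 2272.3 = 303.94 mGal
Simple Bouguer anomaly = 239.746 − (303.94) = -64.194 mGal
Complete Bouguer anomaly = -64.194 + 0.39 = -63.804 mGal

-63.8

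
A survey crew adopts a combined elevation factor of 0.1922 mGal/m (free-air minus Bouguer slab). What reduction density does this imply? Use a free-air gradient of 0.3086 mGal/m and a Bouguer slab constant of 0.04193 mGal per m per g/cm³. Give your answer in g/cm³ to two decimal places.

2.78

0.1922 = 0.3086 − 0.04193 × ρ
ρ = (0.3086 − 0.1922) / 0.04193 = 2.78 g/cm³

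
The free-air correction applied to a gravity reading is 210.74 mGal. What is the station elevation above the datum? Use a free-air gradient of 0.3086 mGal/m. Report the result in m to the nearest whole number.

h = 210.74 / 0.3086 = 682.89 m

683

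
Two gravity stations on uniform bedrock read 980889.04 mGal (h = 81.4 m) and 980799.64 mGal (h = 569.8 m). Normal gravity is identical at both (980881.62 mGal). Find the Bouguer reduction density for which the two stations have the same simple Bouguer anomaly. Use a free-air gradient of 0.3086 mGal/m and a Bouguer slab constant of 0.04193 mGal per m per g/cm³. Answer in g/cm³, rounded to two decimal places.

2.99

Δg_obs = 980799.64 − 980889.04 = -89.40 mGal over Δh = 569.8 − 81.4 = 488.4 m
Equal Bouguer anomalies ⇒ Δg_obs + (0.3086 − 0.04193ρ)·Δh = 0
0.3086 − 0.04193ρ = −Δg_obs/Δh = 0.18305
ρ = (0.3086 − 0.18305) / 0.04193 = 2.99 g/cm³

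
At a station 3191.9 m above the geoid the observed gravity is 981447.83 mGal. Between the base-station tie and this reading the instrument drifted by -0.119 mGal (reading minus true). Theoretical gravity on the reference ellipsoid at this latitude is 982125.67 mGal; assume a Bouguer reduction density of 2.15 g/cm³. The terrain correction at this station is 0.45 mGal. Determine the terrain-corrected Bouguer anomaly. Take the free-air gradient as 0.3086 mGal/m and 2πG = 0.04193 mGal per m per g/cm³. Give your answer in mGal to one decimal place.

Drift-corrected reading = 981447.83 − (-0.119) = 981447.949 mGal
Free-air correction = 0.3086 × 3191.9 = 985.02 mGal
Free-air anomaly = 981447.949 − 982125.67 + (985.02) = 307.299 mGal
Bouguer slab correction = 0.04193 × 2.15 × 3191.9 = 287.75 mGal
Simple Bouguer anomaly = 307.299 − (287.75) = 19.549 mGal
Complete Bouguer anomaly = 19.549 + 0.45 = 19.999 mGal

20.0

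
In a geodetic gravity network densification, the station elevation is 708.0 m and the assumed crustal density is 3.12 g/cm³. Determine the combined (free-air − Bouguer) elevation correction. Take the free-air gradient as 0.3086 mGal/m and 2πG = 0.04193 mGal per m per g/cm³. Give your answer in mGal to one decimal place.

125.9

Combined gradient = 0.3086 − 0.04193 × 3.12 = 0.1777784 mGal/m
Combined elevation correction = 0.1777784 × 708.0 = 125.9 mGal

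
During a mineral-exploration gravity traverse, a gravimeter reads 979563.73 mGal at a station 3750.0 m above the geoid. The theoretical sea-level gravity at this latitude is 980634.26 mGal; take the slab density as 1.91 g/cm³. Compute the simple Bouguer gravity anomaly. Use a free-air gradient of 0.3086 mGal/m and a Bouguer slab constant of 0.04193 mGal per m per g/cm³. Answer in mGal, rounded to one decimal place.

-213.6

Free-air correction = 0.3086 × 3750.0 = 1157.25 mGal
Free-air anomaly = 979563.73 − 980634.26 + (1157.25) = 86.72 mGal
Bouguer slab correction = 0.04193 × 1.91 × 3750.0 = 300.32 mGal
Simple Bouguer anomaly = 86.72 − (300.32) = -213.60 mGal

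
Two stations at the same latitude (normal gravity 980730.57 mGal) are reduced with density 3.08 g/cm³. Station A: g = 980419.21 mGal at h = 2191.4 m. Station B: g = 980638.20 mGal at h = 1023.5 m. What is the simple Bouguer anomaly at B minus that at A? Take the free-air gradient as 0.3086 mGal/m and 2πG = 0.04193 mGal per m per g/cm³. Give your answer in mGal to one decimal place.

9.4

Δg_SB(A) = 980419.21 − 980730.57 + 0.3086×2191.4 − 0.04193×3.08×2191.4 = 81.90 mGal
Δg_SB(B) = 980638.20 − 980730.57 + 0.3086×1023.5 − 0.04193×3.08×1023.5 = 91.30 mGal
Difference = 91.30 − (81.90) = 9.40 mGal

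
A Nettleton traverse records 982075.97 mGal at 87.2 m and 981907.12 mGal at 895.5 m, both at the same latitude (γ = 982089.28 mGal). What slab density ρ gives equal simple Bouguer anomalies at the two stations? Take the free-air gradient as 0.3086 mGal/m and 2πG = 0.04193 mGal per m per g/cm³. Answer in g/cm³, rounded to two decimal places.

Δg_obs = 981907.12 − 982075.97 = -168.85 mGal over Δh = 895.5 − 87.2 = 808.3 m
Equal Bouguer anomalies ⇒ Δg_obs + (0.3086 − 0.04193ρ)·Δh = 0
0.3086 − 0.04193ρ = −Δg_obs/Δh = 0.20890
ρ = (0.3086 − 0.20890) / 0.04193 = 2.38 g/cm³

2.38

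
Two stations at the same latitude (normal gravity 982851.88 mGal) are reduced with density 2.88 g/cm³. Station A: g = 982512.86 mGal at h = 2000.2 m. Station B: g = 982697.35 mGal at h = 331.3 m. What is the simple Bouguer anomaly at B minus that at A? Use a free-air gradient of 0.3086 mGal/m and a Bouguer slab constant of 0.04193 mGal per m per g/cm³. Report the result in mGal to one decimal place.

Δg_SB(A) = 982512.86 − 982851.88 + 0.3086×2000.2 − 0.04193×2.88×2000.2 = 36.70 mGal
Δg_SB(B) = 982697.35 − 982851.88 + 0.3086×331.3 − 0.04193×2.88×331.3 = -92.30 mGal
Difference = -92.30 − (36.70) = -129.00 mGal

-129.0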